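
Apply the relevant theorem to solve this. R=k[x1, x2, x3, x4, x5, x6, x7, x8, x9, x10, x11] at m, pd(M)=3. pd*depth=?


pd+depth=11
depth=11-3=8
pd*depth=3*8=24


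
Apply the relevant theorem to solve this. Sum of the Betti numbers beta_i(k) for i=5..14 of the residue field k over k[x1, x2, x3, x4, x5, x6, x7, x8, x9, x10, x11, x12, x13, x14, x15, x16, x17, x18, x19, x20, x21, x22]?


Koszul resolution: beta_i(k)=C(n,i), n=22
C(22,5)=26334, C(22,6)=74613, C(22,7)=170544, C(22,8)=319770, C(22,9)=497420, C(22,10)=646646, C(22,11)=705432, C(22,12)=646646, C(22,13)=497420, C(22,14)=319770
Sum=3904595


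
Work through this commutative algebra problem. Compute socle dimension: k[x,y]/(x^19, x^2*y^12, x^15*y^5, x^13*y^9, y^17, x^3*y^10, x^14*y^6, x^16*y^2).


Socle = ann(m) = span of standard monomials u with x*u, y*u in I (staircase corners).
Minimal generators: x^19, x^16*y^2, x^15*y^5, x^14*y^6, x^13*y^9, x^3*y^10, x^2*y^12, y^17
Corners: xy^16, x^2y^11, x^12y^9, x^13y^8, x^14y^5, x^15y^4, x^18y
Socle dim=7


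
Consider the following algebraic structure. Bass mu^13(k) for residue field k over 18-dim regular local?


C(n,i)=C(18,13)=8568


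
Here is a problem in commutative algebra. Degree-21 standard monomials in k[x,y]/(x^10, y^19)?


k[x,y], I = (x^10, y^19), d = 21
Need i < 10 and d-i < 19.
Range: 3 <= i <= 9.
H(21) = 7


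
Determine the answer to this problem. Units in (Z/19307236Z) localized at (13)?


Local ring = Z/4826809Z.
phi(4826809) = 13^5*(13-1) = 4455516


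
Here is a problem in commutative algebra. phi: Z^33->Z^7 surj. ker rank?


rank(ker) = 33-7 = 26


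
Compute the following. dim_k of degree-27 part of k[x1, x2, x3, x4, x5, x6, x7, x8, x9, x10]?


C(d+n-1,n-1)=C(36,9)=94143280


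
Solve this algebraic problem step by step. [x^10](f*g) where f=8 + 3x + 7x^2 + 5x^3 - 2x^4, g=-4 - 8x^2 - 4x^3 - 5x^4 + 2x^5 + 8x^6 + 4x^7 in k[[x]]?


[x^10] = sum a_i*b_j, i+j=10
  5*4=20
  -2*8=-16
Sum=4


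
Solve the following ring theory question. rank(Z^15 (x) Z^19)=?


rank(M(x)N) = rank(M)*rank(N)
15*19 = 285


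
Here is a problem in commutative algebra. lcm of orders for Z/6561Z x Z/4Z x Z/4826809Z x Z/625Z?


Exponent = lcm of the cyclic orders; pairwise coprime => product.
3^8*2^2*13^6*5^4=6561*4*4826809*625=79171734622500


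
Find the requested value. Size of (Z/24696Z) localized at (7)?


7-primary part: 24696=7^3*72
Size=7^3=343


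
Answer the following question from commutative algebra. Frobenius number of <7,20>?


gcd(7,20)=1 => F=ab-a-b=7*20-7-20=140-27=113


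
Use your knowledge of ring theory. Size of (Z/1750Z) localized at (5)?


5-primary part: 1750=5^3*14
Size=5^3=125


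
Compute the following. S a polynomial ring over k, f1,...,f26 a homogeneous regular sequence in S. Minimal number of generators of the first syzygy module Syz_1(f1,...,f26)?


Regular sequence => Koszul complex is the minimal free resolution.
Syz_1 minimally generated by Koszul relations f_i*e_j - f_j*e_i (i<j): mu(Syz_1) = beta_2 = C(m,2) = m(m-1)/2
m=26
26*25/2 = 325


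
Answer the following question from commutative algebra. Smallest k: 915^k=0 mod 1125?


915^k mod 1125:
k=1: 915
k=2: 225
k=3: 0
First zero at k = 3


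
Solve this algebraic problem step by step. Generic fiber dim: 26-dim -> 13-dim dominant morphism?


dim(fiber)=dim(X)-dim(Y)=26-13=13


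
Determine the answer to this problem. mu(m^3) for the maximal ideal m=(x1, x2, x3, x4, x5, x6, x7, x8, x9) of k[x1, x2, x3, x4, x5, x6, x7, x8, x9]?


Graded Nakayama: mu(m^d) = dim_k (m^d/m^(d+1)) = #degree-3 monomials in 9 vars
C(n+d-1,d)=C(11,3)=165


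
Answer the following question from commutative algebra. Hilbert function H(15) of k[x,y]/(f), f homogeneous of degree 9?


H(t)=d for t>=d-1.
d=9, t=15
H(15)=9


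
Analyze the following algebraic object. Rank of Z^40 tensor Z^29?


rank(M(x)N) = rank(M)*rank(N)
40*29 = 1160


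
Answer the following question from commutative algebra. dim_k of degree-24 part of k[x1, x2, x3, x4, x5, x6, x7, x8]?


C(d+n-1,n-1)=C(31,7)=2629575


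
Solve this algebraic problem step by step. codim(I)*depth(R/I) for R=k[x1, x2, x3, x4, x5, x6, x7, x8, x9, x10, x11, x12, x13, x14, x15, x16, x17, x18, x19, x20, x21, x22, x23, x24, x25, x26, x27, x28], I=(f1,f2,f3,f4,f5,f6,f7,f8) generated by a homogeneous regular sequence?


codim=8, depth=dim(R/I)=28-8=20
Product=8*20=160


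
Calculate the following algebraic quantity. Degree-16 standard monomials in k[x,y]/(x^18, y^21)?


k[x,y], I = (x^18, y^21), d = 16
Need i < 18 and d-i < 21.
Range: 0 <= i <= 16.
H(16) = 17


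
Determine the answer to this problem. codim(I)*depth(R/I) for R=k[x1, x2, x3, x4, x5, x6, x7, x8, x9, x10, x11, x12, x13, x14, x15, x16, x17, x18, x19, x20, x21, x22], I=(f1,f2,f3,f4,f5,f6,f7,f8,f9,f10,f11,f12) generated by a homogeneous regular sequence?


codim=12, depth=dim(R/I)=22-12=10
Product=12*10=120


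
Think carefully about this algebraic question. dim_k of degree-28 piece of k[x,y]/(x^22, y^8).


k[x,y], I = (x^22, y^8), d = 28
Need i < 22 and d-i < 8.
Range: 21 <= i <= 21.
H(28) = 1


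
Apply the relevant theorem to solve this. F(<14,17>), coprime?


gcd(14,17)=1 => F=ab-a-b=14*17-14-17=238-31=207


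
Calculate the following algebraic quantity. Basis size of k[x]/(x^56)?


Basis: 1,x,...,x^55
dim=56


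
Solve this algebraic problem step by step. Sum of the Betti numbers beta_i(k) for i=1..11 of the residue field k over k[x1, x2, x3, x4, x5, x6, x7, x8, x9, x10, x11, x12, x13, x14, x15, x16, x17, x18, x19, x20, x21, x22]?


Koszul resolution: beta_i(k)=C(n,i), n=22
C(22,1)=22, C(22,2)=231, C(22,3)=1540, C(22,4)=7315, C(22,5)=26334, C(22,6)=74613, C(22,7)=170544, C(22,8)=319770, C(22,9)=497420, C(22,10)=646646, C(22,11)=705432
Sum=2449867


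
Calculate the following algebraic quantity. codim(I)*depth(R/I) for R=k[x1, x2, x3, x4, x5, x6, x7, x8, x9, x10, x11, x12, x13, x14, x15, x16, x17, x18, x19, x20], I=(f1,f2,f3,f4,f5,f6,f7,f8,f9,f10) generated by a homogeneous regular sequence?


codim=10, depth=dim(R/I)=20-10=10
Product=10*10=100


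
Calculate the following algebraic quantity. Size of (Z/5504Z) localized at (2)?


2-primary part: 5504=2^7*43
Size=2^7=128


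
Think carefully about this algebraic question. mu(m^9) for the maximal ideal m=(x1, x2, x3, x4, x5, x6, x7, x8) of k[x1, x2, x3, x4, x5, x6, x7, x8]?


Graded Nakayama: mu(m^d) = dim_k (m^d/m^(d+1)) = #degree-9 monomials in 8 vars
C(n+d-1,d)=C(16,9)=11440


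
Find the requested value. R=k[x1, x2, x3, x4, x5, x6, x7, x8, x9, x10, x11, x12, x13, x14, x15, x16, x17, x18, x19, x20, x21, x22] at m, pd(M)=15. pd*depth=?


pd+depth=22
depth=22-15=7
pd*depth=15*7=105


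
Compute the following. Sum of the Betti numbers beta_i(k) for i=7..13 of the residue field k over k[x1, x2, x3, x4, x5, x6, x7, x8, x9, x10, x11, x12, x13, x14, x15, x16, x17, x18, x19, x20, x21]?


Koszul resolution: beta_i(k)=C(n,i), n=21
C(21,7)=116280, C(21,8)=203490, C(21,9)=293930, C(21,10)=352716, C(21,11)=352716, C(21,12)=293930, C(21,13)=203490
Sum=1816552


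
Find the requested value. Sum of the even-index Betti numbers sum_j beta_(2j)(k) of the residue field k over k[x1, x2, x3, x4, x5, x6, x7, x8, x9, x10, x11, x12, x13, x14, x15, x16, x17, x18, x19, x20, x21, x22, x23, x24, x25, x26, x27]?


Koszul resolution: beta_i(k)=C(n,i), n=27
sum_even C(27,i) = 2^(n-1) = 2^26 = 67108864


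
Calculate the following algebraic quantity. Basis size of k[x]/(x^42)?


Basis: 1,x,...,x^41
dim=42


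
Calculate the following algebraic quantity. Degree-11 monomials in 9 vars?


C(d+n-1,n-1)=C(19,8)=75582


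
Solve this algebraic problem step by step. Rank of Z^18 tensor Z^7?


rank(M(x)N) = rank(M)*rank(N)
18*7 = 126


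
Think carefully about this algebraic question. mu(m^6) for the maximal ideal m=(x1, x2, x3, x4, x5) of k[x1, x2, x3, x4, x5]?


Graded Nakayama: mu(m^d) = dim_k (m^d/m^(d+1)) = #degree-6 monomials in 5 vars
C(n+d-1,d)=C(10,6)=210


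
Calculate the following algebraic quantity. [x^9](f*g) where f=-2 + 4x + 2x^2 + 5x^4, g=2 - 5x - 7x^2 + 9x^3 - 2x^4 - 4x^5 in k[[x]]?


[x^9] = sum a_i*b_j, i+j=9
  5*-4=-20
Sum=-20


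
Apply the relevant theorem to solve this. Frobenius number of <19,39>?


gcd(19,39)=1 => F=ab-a-b=19*39-19-39=741-58=683


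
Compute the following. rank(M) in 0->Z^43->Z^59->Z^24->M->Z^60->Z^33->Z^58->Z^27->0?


Alt sum=0:
(-1)^0*43 + (-1)^1*59 + (-1)^2*24 + (-1)^3*? + (-1)^4*60 + (-1)^5*33 + (-1)^6*58 + (-1)^7*27=0
rank(M)=66


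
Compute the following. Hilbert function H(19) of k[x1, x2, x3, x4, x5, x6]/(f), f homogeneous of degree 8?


C(24,5)-C(16,5)=42504-4368=38136


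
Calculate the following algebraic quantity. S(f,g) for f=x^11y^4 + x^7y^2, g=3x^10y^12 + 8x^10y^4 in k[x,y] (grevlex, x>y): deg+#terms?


LT(f)=x^11y^4, LT(g)=3x^10y^12
lcm(LM)=x^11y^12
S(f,g) (scaled by 3 to clear denominators) = 3y^8*f - x*g = 3x^7y^10 - 8x^11y^4
2 terms, deg 17.
17+2=19


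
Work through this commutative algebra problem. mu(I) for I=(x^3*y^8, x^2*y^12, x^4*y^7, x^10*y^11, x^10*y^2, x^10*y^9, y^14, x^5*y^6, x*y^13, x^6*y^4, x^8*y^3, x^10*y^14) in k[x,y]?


Remove redundant (divisible by others).
x^10*y^11 redundant.
x^10*y^9 redundant.
x^10*y^14 redundant.
Min: x^10*y^2, x^8*y^3, x^6*y^4, x^5*y^6, x^4*y^7, x^3*y^8, x^2*y^12, x*y^13, y^14
Count=9


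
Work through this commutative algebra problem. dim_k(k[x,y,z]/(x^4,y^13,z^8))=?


Basis: x^iy^jz^k, i<4,j<13,k<8
4*13*8=416


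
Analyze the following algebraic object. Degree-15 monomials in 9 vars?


C(d+n-1,n-1)=C(23,8)=490314


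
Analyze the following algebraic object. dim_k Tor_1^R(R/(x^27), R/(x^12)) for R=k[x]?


Tor_1(R/I,R/J)=(I cap J)/IJ=(x^27)/(x^39)
dim=39-27=min(27,12)=12


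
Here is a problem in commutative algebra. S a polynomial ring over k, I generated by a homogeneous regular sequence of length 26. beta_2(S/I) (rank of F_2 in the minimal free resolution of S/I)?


Regular sequence => Koszul complex is the minimal free resolution.
Syz_1 minimally generated by Koszul relations f_i*e_j - f_j*e_i (i<j): mu(Syz_1) = beta_2 = C(m,2) = m(m-1)/2
m=26
26*25/2 = 325


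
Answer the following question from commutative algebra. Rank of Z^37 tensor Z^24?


rank(M(x)N) = rank(M)*rank(N)
37*24 = 888


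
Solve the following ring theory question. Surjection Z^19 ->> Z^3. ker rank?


rank(ker) = 19-3 = 16


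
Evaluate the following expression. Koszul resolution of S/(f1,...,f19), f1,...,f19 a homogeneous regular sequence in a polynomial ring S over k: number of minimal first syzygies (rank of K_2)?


Regular sequence => Koszul complex is the minimal free resolution.
Syz_1 minimally generated by Koszul relations f_i*e_j - f_j*e_i (i<j): mu(Syz_1) = beta_2 = C(m,2) = m(m-1)/2
m=19
19*18/2 = 171


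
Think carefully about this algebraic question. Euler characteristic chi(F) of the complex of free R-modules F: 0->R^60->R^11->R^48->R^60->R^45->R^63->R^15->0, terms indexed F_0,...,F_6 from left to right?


chi = sum (-1)^i * rank:
(-1)^0*60=60
(-1)^1*11=-11
(-1)^2*48=48
(-1)^3*60=-60
(-1)^4*45=45
(-1)^5*63=-63
(-1)^6*15=15
chi=34


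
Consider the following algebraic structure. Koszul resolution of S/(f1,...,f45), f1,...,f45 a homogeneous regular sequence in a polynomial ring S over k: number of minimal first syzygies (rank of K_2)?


Regular sequence => Koszul complex is the minimal free resolution.
Syz_1 minimally generated by Koszul relations f_i*e_j - f_j*e_i (i<j): mu(Syz_1) = beta_2 = C(m,2) = m(m-1)/2
m=45
45*44/2 = 990


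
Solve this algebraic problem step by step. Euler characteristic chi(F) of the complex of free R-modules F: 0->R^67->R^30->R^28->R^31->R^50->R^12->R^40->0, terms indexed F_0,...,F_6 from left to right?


chi = sum (-1)^i * rank:
(-1)^0*67=67
(-1)^1*30=-30
(-1)^2*28=28
(-1)^3*31=-31
(-1)^4*50=50
(-1)^5*12=-12
(-1)^6*40=40
chi=112


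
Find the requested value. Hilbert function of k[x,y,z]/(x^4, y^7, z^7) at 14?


Need i<4, j<7, k<7 with i+j+k=14.
For each i, j ranges over max(0,14-i-6)..min(6,14-i):
  i=0: j in [8,6] -> 0
  i=1: j in [7,6] -> 0
  i=2: j in [6,6] -> 1
  i=3: j in [5,6] -> 2
H(14) = 0+0+1+2 = 3


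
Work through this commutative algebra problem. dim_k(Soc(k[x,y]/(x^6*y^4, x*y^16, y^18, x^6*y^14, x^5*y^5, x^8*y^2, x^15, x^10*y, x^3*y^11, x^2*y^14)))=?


Socle = ann(m) = span of standard monomials u with x*u, y*u in I (staircase corners).
Redundant generators: x^6*y^14
Minimal generators: x^15, x^10*y, x^8*y^2, x^6*y^4, x^5*y^5, x^3*y^11, x^2*y^14, x*y^16, y^18
Corners: y^17, xy^15, x^2y^13, x^4y^10, x^5y^4, x^7y^3, x^9y, x^14
Socle dim=8


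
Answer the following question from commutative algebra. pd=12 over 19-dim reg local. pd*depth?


pd+depth=19
depth=19-12=7
pd*depth=12*7=84


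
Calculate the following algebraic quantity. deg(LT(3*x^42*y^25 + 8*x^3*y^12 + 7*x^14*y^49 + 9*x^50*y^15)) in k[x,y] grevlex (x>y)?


LT: 3*x^42*y^25
deg_x=42, deg_y=25
Total=42+25=67


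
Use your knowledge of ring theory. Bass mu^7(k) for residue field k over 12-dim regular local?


C(n,i)=C(12,7)=792


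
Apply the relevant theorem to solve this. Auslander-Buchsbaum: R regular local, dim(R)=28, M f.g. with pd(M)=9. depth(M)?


pd+depth=depth(R)=28
depth=28-9=19


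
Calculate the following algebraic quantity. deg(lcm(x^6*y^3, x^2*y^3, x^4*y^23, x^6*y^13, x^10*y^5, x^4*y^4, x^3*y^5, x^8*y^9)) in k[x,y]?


lcm = componentwise max:
x: max(6,2,4,6,10,4,3,8)=10
y: max(3,3,23,13,5,4,5,9)=23
Total=10+23=33


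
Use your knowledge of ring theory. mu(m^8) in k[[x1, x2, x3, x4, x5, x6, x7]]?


C(n+d-1,d)=C(14,8)=3003


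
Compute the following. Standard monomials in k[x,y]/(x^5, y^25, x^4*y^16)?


k[x,y]/I, I = (x^5, y^25, x^4*y^16)
Rect: 5x25=125. Corner: (5-4)x(25-16)=9.
dim = 125-9 = 116


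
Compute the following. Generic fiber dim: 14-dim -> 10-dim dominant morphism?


dim(fiber)=dim(X)-dim(Y)=14-10=4


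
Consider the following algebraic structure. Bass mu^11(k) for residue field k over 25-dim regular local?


C(n,i)=C(25,11)=4457400


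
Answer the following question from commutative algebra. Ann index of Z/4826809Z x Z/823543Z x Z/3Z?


Exponent = lcm of the cyclic orders; pairwise coprime => product.
13^6*7^7*3^1=4826809*823543*3=11925254292861


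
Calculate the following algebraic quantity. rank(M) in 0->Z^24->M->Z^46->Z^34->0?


Alt sum=0:
(-1)^0*24 + (-1)^1*? + (-1)^2*46 + (-1)^3*34=0
rank(M)=36


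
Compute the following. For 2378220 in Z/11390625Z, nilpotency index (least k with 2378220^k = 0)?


2378220^k mod 11390625:
k=1: 2378220
k=2: 6649650
k=3: 8326125
k=4: 8403750
k=5: 9871875
k=6: 0
First zero at k = 6


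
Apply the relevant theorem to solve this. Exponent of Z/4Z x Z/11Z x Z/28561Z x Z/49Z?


Exponent = lcm of the cyclic orders; pairwise coprime => product.
2^2*11^1*13^4*7^2=4*11*28561*49=61577516


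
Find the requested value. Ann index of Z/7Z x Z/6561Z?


Exponent = lcm of the cyclic orders; pairwise coprime => product.
7^1*3^8=7*6561=45927


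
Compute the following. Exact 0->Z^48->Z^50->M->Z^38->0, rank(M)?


Alt sum=0:
(-1)^0*48 + (-1)^1*50 + (-1)^2*? + (-1)^3*38=0
rank(M)=40


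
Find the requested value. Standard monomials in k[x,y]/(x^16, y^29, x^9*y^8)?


k[x,y]/I, I = (x^16, y^29, x^9*y^8)
Rect: 16x29=464. Corner: (16-9)x(29-8)=147.
dim = 464-147 = 317


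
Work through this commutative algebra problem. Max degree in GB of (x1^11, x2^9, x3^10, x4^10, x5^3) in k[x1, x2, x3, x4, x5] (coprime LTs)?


Pure powers, coprime LTs => already GB.
Degrees: 11, 9, 10, 10, 3
Max=11


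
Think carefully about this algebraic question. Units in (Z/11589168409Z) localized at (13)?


Local ring = Z/4826809Z.
phi(4826809) = 13^5*(13-1) = 4455516


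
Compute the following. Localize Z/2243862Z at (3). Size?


3-primary part: 2243862=3^10*38
Size=3^10=59049


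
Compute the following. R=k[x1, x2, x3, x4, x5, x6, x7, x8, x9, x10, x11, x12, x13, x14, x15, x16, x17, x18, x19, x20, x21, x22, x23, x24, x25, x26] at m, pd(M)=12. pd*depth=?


pd+depth=26
depth=26-12=14
pd*depth=12*14=168


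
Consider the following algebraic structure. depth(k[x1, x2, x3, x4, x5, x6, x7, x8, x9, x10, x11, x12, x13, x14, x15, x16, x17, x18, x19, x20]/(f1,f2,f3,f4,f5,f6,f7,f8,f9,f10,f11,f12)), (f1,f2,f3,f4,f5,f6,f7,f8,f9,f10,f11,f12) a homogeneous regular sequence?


depth(R)=20
depth(R/I)=20-12=8


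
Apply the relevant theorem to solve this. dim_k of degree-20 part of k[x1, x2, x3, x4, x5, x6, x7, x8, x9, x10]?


C(d+n-1,n-1)=C(29,9)=10015005


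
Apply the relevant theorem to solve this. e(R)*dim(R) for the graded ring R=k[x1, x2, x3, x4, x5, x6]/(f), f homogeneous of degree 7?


e(R)=deg(f)=7, dim(R)=6-1=5
e*dim=7*5=35


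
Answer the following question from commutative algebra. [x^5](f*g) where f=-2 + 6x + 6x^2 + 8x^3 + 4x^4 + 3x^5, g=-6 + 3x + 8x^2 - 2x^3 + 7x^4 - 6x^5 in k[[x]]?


[x^5] = sum a_i*b_j, i+j=5
  -2*-6=12
  6*7=42
  6*-2=-12
  8*8=64
  4*3=12
  3*-6=-18
Sum=100


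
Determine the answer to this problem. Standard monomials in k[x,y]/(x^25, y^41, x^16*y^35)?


k[x,y]/I, I = (x^25, y^41, x^16*y^35)
Rect: 25x41=1025. Corner: (25-16)x(41-35)=54.
dim = 1025-54 = 971


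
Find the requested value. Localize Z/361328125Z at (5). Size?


5-primary part: 361328125=5^10*37
Size=5^10=9765625


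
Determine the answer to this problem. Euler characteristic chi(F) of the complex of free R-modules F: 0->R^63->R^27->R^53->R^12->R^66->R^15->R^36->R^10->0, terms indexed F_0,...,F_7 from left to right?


chi = sum (-1)^i * rank:
(-1)^0*63=63
(-1)^1*27=-27
(-1)^2*53=53
(-1)^3*12=-12
(-1)^4*66=66
(-1)^5*15=-15
(-1)^6*36=36
(-1)^7*10=-10
chi=154


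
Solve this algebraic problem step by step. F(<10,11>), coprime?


gcd(10,11)=1 => F=ab-a-b=10*11-10-11=110-21=89


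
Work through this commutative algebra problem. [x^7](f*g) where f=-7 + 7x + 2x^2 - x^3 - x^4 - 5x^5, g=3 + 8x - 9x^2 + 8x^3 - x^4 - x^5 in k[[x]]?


[x^7] = sum a_i*b_j, i+j=7
  2*-1=-2
  -1*-1=1
  -1*8=-8
  -5*-9=45
Sum=36


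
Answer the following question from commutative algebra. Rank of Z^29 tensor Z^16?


rank(M(x)N) = rank(M)*rank(N)
29*16 = 464


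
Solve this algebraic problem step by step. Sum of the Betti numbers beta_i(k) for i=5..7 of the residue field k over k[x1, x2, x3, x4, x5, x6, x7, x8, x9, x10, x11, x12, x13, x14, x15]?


Koszul resolution: beta_i(k)=C(n,i), n=15
C(15,5)=3003, C(15,6)=5005, C(15,7)=6435
Sum=14443


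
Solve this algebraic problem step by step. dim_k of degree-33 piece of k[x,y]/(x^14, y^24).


k[x,y], I = (x^14, y^24), d = 33
Need i < 14 and d-i < 24.
Range: 10 <= i <= 13.
H(33) = 4


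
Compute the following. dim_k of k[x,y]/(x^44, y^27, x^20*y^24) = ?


k[x,y]/I, I = (x^44, y^27, x^20*y^24)
Rect: 44x27=1188. Corner: (44-20)x(27-24)=72.
dim = 1188-72 = 1116


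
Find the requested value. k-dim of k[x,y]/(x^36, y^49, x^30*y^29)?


k[x,y]/I, I = (x^36, y^49, x^30*y^29)
Rect: 36x49=1764. Corner: (36-30)x(49-29)=120.
dim = 1764-120 = 1644


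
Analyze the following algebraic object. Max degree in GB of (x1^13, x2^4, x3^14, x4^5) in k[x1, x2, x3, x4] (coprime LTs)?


Pure powers, coprime LTs => already GB.
Degrees: 13, 4, 14, 5
Max=14


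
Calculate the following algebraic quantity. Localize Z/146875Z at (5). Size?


5-primary part: 146875=5^5*47
Size=5^5=3125


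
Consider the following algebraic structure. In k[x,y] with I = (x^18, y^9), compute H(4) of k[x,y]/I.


k[x,y], I = (x^18, y^9), d = 4
Need i < 18 and d-i < 9.
Range: 0 <= i <= 4.
H(4) = 5


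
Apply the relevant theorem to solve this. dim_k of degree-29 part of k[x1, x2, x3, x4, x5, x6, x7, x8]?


C(d+n-1,n-1)=C(36,7)=8347680


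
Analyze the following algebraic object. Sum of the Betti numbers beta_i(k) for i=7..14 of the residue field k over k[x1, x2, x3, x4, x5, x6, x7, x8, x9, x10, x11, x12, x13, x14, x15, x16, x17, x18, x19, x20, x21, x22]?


Koszul resolution: beta_i(k)=C(n,i), n=22
C(22,7)=170544, C(22,8)=319770, C(22,9)=497420, C(22,10)=646646, C(22,11)=705432, C(22,12)=646646, C(22,13)=497420, C(22,14)=319770
Sum=3803648


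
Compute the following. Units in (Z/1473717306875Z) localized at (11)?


Local ring = Z/2357947691Z.
phi(2357947691) = 11^8*(11-1) = 2143588810


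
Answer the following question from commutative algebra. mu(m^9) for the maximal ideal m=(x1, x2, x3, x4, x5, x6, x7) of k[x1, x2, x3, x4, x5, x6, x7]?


Graded Nakayama: mu(m^d) = dim_k (m^d/m^(d+1)) = #degree-9 monomials in 7 vars
C(n+d-1,d)=C(15,9)=5005


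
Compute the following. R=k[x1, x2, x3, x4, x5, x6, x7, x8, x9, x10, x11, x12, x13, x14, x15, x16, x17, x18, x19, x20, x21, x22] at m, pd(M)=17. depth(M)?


pd+depth=depth(R)=22
depth=22-17=5


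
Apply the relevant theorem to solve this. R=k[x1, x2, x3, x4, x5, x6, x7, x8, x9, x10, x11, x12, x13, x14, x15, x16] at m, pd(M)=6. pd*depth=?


pd+depth=16
depth=16-6=10
pd*depth=6*10=60


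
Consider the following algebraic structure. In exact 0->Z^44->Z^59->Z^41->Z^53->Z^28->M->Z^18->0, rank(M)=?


Alt sum=0:
(-1)^0*44 + (-1)^1*59 + (-1)^2*41 + (-1)^3*53 + (-1)^4*28 + (-1)^5*? + (-1)^6*18=0
rank(M)=19


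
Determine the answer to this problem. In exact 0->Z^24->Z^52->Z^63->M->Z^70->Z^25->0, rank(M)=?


Alt sum=0:
(-1)^0*24 + (-1)^1*52 + (-1)^2*63 + (-1)^3*? + (-1)^4*70 + (-1)^5*25=0
rank(M)=80


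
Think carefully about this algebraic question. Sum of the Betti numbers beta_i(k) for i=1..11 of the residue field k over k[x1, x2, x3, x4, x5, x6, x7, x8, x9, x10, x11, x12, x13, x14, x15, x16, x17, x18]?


Koszul resolution: beta_i(k)=C(n,i), n=18
C(18,1)=18, C(18,2)=153, C(18,3)=816, C(18,4)=3060, C(18,5)=8568, C(18,6)=18564, C(18,7)=31824, C(18,8)=43758, C(18,9)=48620, C(18,10)=43758, C(18,11)=31824
Sum=230963


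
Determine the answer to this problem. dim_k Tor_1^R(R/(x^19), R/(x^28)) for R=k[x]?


Tor_1(R/I,R/J)=(I cap J)/IJ=(x^28)/(x^47)
dim=47-28=min(19,28)=19


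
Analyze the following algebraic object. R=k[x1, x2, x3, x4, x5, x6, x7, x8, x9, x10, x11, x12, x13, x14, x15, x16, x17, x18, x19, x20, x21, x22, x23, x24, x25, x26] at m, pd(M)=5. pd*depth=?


pd+depth=26
depth=26-5=21
pd*depth=5*21=105


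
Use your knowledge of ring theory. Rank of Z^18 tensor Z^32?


rank(M(x)N) = rank(M)*rank(N)
18*32 = 576


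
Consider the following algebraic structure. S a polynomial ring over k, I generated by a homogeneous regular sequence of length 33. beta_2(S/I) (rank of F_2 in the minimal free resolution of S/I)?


Regular sequence => Koszul complex is the minimal free resolution.
Syz_1 minimally generated by Koszul relations f_i*e_j - f_j*e_i (i<j): mu(Syz_1) = beta_2 = C(m,2) = m(m-1)/2
m=33
33*32/2 = 528


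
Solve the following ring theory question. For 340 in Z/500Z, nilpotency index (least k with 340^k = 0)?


340^k mod 500:
k=1: 340
k=2: 100
k=3: 0
First zero at k = 3


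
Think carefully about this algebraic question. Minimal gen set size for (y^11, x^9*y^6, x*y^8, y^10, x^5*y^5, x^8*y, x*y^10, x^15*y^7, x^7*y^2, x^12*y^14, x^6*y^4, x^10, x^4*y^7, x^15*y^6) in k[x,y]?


Remove redundant (divisible by others).
x*y^10 redundant.
x^9*y^6 redundant.
x^15*y^6 redundant.
x^15*y^7 redundant.
x^12*y^14 redundant.
y^11 redundant.
Min: x^10, x^8*y, x^7*y^2, x^6*y^4, x^5*y^5, x^4*y^7, x*y^8, y^10
Count=8


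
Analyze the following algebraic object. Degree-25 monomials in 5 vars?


C(d+n-1,n-1)=C(29,4)=23751


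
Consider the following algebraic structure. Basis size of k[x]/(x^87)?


Basis: 1,x,...,x^86
dim=87


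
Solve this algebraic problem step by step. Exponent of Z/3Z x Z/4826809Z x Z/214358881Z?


Exponent = lcm of the cyclic orders; pairwise coprime => product.
3^1*13^6*11^8=3*4826809*214358881=3104008128122187


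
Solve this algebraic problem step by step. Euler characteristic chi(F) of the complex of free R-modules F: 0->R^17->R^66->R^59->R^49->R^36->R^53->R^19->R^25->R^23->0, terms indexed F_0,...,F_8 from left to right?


chi = sum (-1)^i * rank:
(-1)^0*17=17
(-1)^1*66=-66
(-1)^2*59=59
(-1)^3*49=-49
(-1)^4*36=36
(-1)^5*53=-53
(-1)^6*19=19
(-1)^7*25=-25
(-1)^8*23=23
chi=-39


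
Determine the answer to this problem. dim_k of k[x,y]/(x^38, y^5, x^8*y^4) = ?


k[x,y]/I, I = (x^38, y^5, x^8*y^4)
Rect: 38x5=190. Corner: (38-8)x(5-4)=30.
dim = 190-30 = 160


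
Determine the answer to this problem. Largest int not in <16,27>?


gcd(16,27)=1 => F=ab-a-b=16*27-16-27=432-43=389


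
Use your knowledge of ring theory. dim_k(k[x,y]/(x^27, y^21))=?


Basis: x^i*y^j, i<27, j<21
27*21=567


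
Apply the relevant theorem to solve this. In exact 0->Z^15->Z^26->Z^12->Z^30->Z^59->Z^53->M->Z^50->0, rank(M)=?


Alt sum=0:
(-1)^0*15 + (-1)^1*26 + (-1)^2*12 + (-1)^3*30 + (-1)^4*59 + (-1)^5*53 + (-1)^6*? + (-1)^7*50=0
rank(M)=73


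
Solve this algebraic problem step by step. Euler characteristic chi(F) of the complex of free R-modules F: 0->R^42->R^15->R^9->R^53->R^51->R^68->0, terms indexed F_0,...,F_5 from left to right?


chi = sum (-1)^i * rank:
(-1)^0*42=42
(-1)^1*15=-15
(-1)^2*9=9
(-1)^3*53=-53
(-1)^4*51=51
(-1)^5*68=-68
chi=-34


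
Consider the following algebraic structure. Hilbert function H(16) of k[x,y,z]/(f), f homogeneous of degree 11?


C(18,2)-C(7,2)=153-21=132


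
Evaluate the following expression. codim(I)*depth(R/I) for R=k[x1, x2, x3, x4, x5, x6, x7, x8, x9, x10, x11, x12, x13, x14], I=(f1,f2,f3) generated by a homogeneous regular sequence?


codim=3, depth=dim(R/I)=14-3=11
Product=3*11=33


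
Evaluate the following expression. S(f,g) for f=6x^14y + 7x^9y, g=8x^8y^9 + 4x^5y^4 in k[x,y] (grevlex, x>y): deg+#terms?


LT(f)=6x^14y, LT(g)=8x^8y^9
lcm(LM)=x^14y^9
S(f,g) (scaled by 48 to clear denominators) = 8y^8*f - 6x^6*g = 56x^9y^9 - 24x^11y^4
2 terms, deg 18.
18+2=20


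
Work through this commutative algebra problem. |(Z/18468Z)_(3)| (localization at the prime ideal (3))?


3-primary part: 18468=3^5*76
Size=3^5=243


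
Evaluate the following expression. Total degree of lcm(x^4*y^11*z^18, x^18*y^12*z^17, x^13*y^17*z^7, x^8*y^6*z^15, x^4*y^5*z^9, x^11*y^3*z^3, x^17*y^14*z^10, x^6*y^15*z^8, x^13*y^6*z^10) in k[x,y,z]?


lcm = componentwise max:
x: max(4,18,13,8,4,11,17,6,13)=18
y: max(11,12,17,6,5,3,14,15,6)=17
z: max(18,17,7,15,9,3,10,8,10)=18
Total=18+17+18=53


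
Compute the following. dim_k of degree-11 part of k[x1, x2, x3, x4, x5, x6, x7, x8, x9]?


C(d+n-1,n-1)=C(19,8)=75582


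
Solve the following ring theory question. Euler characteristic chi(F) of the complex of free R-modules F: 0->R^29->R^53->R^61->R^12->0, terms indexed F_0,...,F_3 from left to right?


chi = sum (-1)^i * rank:
(-1)^0*29=29
(-1)^1*53=-53
(-1)^2*61=61
(-1)^3*12=-12
chi=25


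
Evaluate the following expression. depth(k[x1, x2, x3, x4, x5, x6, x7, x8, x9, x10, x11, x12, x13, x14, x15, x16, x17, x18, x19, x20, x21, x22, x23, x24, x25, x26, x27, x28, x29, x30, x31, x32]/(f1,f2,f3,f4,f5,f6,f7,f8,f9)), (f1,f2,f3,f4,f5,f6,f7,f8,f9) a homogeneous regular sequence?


depth(R)=32
depth(R/I)=32-9=23


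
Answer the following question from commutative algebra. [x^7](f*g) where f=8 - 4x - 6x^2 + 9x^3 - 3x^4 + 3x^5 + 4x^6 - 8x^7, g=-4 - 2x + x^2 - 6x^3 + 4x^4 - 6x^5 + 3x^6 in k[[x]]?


[x^7] = sum a_i*b_j, i+j=7
  -4*3=-12
  -6*-6=36
  9*4=36
  -3*-6=18
  3*1=3
  4*-2=-8
  -8*-4=32
Sum=105


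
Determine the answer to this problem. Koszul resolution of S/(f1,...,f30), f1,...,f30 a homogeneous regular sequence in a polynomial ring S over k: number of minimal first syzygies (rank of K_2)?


Regular sequence => Koszul complex is the minimal free resolution.
Syz_1 minimally generated by Koszul relations f_i*e_j - f_j*e_i (i<j): mu(Syz_1) = beta_2 = C(m,2) = m(m-1)/2
m=30
30*29/2 = 435


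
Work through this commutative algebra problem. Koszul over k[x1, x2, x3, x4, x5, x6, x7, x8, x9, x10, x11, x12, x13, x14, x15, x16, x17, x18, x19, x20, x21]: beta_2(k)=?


C(n,i)=C(21,2)=210


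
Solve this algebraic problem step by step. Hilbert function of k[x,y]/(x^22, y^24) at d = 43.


k[x,y], I = (x^22, y^24), d = 43
Need i < 22 and d-i < 24.
Range: 20 <= i <= 21.
H(43) = 2


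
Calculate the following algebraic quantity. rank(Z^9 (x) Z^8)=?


rank(M(x)N) = rank(M)*rank(N)
9*8 = 72


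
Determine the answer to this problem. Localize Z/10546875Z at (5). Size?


5-primary part: 10546875=5^8*27
Size=5^8=390625


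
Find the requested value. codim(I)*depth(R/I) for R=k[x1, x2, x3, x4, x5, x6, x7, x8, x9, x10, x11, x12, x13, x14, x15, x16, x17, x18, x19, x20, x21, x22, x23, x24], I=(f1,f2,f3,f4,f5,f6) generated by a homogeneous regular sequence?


codim=6, depth=dim(R/I)=24-6=18
Product=6*18=108


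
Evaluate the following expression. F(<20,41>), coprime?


gcd(20,41)=1 => F=ab-a-b=20*41-20-41=820-61=759


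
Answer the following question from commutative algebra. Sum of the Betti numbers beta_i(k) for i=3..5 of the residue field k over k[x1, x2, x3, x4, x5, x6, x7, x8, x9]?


Koszul resolution: beta_i(k)=C(n,i), n=9
C(9,3)=84, C(9,4)=126, C(9,5)=126
Sum=336


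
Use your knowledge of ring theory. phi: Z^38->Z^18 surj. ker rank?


rank(ker) = 38-18 = 20


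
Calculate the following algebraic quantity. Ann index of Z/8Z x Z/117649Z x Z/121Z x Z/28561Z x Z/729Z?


Exponent = lcm of the cyclic orders; pairwise coprime => product.
2^3*7^6*11^2*13^4*3^6=8*117649*121*28561*729=2371180064060808


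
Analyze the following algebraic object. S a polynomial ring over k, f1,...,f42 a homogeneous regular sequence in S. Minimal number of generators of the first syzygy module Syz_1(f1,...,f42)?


Regular sequence => Koszul complex is the minimal free resolution.
Syz_1 minimally generated by Koszul relations f_i*e_j - f_j*e_i (i<j): mu(Syz_1) = beta_2 = C(m,2) = m(m-1)/2
m=42
42*41/2 = 861


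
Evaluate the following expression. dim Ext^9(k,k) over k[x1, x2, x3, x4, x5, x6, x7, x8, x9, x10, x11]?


C(n,i)=C(11,9)=55


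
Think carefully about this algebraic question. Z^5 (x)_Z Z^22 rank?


rank(M(x)N) = rank(M)*rank(N)
5*22 = 110


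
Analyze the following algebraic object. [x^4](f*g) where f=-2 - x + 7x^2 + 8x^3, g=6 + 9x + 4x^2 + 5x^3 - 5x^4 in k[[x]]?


[x^4] = sum a_i*b_j, i+j=4
  -2*-5=10
  -1*5=-5
  7*4=28
  8*9=72
Sum=105


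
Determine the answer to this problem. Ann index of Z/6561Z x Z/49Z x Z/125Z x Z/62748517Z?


Exponent = lcm of the cyclic orders; pairwise coprime => product.
3^8*7^2*5^3*13^7=6561*49*125*62748517=2521619747726625


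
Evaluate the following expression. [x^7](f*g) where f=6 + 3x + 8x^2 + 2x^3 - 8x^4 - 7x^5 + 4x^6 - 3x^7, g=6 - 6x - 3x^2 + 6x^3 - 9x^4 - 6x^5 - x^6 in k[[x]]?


[x^7] = sum a_i*b_j, i+j=7
  3*-1=-3
  8*-6=-48
  2*-9=-18
  -8*6=-48
  -7*-3=21
  4*-6=-24
  -3*6=-18
Sum=-138


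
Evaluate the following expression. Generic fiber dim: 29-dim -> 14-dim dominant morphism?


dim(fiber)=dim(X)-dim(Y)=29-14=15


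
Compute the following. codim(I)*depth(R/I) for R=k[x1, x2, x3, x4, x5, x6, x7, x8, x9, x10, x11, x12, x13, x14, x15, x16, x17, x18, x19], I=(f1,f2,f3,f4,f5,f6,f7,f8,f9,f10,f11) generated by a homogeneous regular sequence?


codim=11, depth=dim(R/I)=19-11=8
Product=11*8=88


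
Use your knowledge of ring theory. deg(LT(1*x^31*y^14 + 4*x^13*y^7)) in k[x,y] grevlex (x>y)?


LT: 1*x^31*y^14
deg_x=31, deg_y=14
Total=31+14=45


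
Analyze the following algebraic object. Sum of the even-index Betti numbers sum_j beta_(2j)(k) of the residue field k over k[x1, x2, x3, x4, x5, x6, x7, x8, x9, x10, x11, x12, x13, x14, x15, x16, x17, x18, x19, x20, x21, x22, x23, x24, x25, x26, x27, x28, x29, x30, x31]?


Koszul resolution: beta_i(k)=C(n,i), n=31
sum_even C(31,i) = 2^(n-1) = 2^30 = 1073741824


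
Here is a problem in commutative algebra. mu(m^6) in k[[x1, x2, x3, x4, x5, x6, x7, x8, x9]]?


C(n+d-1,d)=C(14,6)=3003


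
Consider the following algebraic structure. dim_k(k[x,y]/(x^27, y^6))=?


Basis: x^i*y^j, i<27, j<6
27*6=162


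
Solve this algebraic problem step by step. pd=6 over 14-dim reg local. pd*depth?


pd+depth=14
depth=14-6=8
pd*depth=6*8=48


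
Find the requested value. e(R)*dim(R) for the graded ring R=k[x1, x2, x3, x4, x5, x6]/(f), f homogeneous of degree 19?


e(R)=deg(f)=19, dim(R)=6-1=5
e*dim=19*5=95


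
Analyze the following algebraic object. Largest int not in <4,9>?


gcd(4,9)=1 => F=ab-a-b=4*9-4-9=36-13=23


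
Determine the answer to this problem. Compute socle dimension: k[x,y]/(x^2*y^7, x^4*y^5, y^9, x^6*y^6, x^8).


Socle = ann(m) = span of standard monomials u with x*u, y*u in I (staircase corners).
Redundant generators: x^6*y^6
Minimal generators: x^8, x^4*y^5, x^2*y^7, y^9
Corners: xy^8, x^3y^6, x^7y^4
Socle dim=3


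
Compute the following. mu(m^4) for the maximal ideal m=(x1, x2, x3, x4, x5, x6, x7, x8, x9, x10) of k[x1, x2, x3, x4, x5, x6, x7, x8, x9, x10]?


Graded Nakayama: mu(m^d) = dim_k (m^d/m^(d+1)) = #degree-4 monomials in 10 vars
C(n+d-1,d)=C(13,4)=715


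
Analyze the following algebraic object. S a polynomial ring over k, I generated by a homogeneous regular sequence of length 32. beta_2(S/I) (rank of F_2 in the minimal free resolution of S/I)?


Regular sequence => Koszul complex is the minimal free resolution.
Syz_1 minimally generated by Koszul relations f_i*e_j - f_j*e_i (i<j): mu(Syz_1) = beta_2 = C(m,2) = m(m-1)/2
m=32
32*31/2 = 496


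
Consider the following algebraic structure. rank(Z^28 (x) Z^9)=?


rank(M(x)N) = rank(M)*rank(N)
28*9 = 252


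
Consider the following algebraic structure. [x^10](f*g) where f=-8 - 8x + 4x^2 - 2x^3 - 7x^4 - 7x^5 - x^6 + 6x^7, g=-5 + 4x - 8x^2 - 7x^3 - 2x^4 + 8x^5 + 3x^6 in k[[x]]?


[x^10] = sum a_i*b_j, i+j=10
  -7*3=-21
  -7*8=-56
  -1*-2=2
  6*-7=-42
Sum=-117


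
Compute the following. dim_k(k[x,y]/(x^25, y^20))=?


Basis: x^i*y^j, i<25, j<20
25*20=500


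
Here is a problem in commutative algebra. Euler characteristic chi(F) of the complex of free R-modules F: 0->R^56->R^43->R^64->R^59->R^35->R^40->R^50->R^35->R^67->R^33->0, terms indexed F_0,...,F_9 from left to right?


chi = sum (-1)^i * rank:
(-1)^0*56=56
(-1)^1*43=-43
(-1)^2*64=64
(-1)^3*59=-59
(-1)^4*35=35
(-1)^5*40=-40
(-1)^6*50=50
(-1)^7*35=-35
(-1)^8*67=67
(-1)^9*33=-33
chi=62


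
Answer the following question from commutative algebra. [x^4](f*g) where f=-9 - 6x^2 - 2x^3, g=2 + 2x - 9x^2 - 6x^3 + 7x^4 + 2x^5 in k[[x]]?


[x^4] = sum a_i*b_j, i+j=4
  -9*7=-63
  -6*-9=54
  -2*2=-4
Sum=-13


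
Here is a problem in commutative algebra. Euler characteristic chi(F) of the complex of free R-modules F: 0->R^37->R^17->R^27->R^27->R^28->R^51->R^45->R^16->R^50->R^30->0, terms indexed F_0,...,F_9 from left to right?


chi = sum (-1)^i * rank:
(-1)^0*37=37
(-1)^1*17=-17
(-1)^2*27=27
(-1)^3*27=-27
(-1)^4*28=28
(-1)^5*51=-51
(-1)^6*45=45
(-1)^7*16=-16
(-1)^8*50=50
(-1)^9*30=-30
chi=46


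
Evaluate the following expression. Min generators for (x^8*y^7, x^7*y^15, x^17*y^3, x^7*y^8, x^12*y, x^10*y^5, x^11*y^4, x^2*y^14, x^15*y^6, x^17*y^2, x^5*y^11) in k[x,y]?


Remove redundant (divisible by others).
x^7*y^15 redundant.
x^15*y^6 redundant.
x^17*y^2 redundant.
x^17*y^3 redundant.
Min: x^12*y, x^11*y^4, x^10*y^5, x^8*y^7, x^7*y^8, x^5*y^11, x^2*y^14
Count=7


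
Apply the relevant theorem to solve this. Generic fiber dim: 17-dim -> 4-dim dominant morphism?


dim(fiber)=dim(X)-dim(Y)=17-4=13


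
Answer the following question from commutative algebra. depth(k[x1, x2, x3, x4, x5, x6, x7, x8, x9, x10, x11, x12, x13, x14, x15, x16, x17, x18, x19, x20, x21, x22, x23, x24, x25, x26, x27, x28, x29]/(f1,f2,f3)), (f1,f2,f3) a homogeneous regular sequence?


depth(R)=29
depth(R/I)=29-3=26


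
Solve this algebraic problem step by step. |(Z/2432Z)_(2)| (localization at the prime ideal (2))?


2-primary part: 2432=2^7*19
Size=2^7=128


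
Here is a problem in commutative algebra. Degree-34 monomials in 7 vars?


C(d+n-1,n-1)=C(40,6)=3838380


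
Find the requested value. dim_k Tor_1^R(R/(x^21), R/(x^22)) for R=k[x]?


Tor_1(R/I,R/J)=(I cap J)/IJ=(x^22)/(x^43)
dim=43-22=min(21,22)=21


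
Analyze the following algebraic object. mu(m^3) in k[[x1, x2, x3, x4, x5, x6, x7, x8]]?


C(n+d-1,d)=C(10,3)=120


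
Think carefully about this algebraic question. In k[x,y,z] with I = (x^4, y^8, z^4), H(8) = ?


Need i<4, j<8, k<4 with i+j+k=8.
For each i, j ranges over max(0,8-i-3)..min(7,8-i):
  i=0: j in [5,7] -> 3
  i=1: j in [4,7] -> 4
  i=2: j in [3,6] -> 4
  i=3: j in [2,5] -> 4
H(8) = 3+4+4+4 = 15


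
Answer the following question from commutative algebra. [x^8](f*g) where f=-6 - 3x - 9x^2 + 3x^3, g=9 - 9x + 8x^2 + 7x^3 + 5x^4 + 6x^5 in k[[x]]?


[x^8] = sum a_i*b_j, i+j=8
  3*6=18
Sum=18


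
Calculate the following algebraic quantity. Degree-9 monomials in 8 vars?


C(d+n-1,n-1)=C(16,7)=11440


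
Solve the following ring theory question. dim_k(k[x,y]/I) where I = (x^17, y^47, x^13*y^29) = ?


k[x,y]/I, I = (x^17, y^47, x^13*y^29)
Rect: 17x47=799. Corner: (17-13)x(47-29)=72.
dim = 799-72 = 727


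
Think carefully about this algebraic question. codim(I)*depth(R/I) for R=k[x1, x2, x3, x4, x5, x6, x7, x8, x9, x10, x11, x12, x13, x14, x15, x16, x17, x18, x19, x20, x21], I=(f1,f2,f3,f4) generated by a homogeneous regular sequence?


codim=4, depth=dim(R/I)=21-4=17
Product=4*17=68


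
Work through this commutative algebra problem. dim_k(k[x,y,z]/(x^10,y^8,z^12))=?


Basis: x^iy^jz^k, i<10,j<8,k<12
10*8*12=960


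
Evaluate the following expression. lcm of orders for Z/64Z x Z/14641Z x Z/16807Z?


Exponent = lcm of the cyclic orders; pairwise coprime => product.
2^6*11^4*7^5=64*14641*16807=15748562368


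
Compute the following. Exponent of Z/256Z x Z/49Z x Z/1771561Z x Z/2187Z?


Exponent = lcm of the cyclic orders; pairwise coprime => product.
2^8*7^2*11^6*3^7=256*49*1771561*2187=48600522609408


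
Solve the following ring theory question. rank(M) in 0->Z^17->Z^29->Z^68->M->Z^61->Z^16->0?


Alt sum=0:
(-1)^0*17 + (-1)^1*29 + (-1)^2*68 + (-1)^3*? + (-1)^4*61 + (-1)^5*16=0
rank(M)=101


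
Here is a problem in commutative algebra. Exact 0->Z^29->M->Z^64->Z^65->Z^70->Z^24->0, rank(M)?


Alt sum=0:
(-1)^0*29 + (-1)^1*? + (-1)^2*64 + (-1)^3*65 + (-1)^4*70 + (-1)^5*24=0
rank(M)=74


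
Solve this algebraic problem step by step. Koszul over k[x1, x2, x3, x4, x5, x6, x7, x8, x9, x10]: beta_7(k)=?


C(n,i)=C(10,7)=120


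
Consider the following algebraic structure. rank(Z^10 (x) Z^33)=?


rank(M(x)N) = rank(M)*rank(N)
10*33 = 330


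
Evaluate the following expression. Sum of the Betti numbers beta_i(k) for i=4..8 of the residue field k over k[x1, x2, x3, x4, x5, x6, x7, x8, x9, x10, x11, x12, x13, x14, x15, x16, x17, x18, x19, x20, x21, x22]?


Koszul resolution: beta_i(k)=C(n,i), n=22
C(22,4)=7315, C(22,5)=26334, C(22,6)=74613, C(22,7)=170544, C(22,8)=319770
Sum=598576


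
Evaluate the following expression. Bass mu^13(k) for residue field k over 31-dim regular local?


C(n,i)=C(31,13)=206253075


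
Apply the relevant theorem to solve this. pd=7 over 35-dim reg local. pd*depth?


pd+depth=35
depth=35-7=28
pd*depth=7*28=196


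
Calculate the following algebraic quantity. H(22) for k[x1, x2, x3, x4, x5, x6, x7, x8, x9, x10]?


C(d+n-1,n-1)=C(31,9)=20160075
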